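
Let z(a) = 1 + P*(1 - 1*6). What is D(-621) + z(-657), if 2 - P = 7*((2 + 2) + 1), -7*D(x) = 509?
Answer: 653/7 ≈ 93.286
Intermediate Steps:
D(x) = -509/7 (D(x) = -⅐*509 = -509/7)
P = -33 (P = 2 - 7*((2 + 2) + 1) = 2 - 7*(4 + 1) = 2 - 7*5 = 2 - 1*35 = 2 - 35 = -33)
z(a) = 166 (z(a) = 1 - 33*(1 - 1*6) = 1 - 33*(1 - 6) = 1 - 33*(-5) = 1 + 165 = 166)
D(-621) + z(-657) = -509/7 + 166 = 653/7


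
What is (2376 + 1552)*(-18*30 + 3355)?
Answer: 11057320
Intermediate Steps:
(2376 + 1552)*(-18*30 + 3355) = 3928*(-540 + 3355) = 3928*2815 = 11057320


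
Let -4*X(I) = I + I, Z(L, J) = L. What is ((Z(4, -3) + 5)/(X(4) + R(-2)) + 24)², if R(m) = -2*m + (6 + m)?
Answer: 2601/4 ≈ 650.25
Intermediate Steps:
X(I) = -I/2 (X(I) = -(I + I)/4 = -I/2)
R(m) = 6 - m
((Z(4, -3) + 5)/(X(4) + R(-2)) + 24)² = ((4 + 5)/(-½*4 + (6 - 1*(-2))) + 24)² = (9/(-2 + (6 + 2)) + 24)² = (9/(-2 + 8) + 24)² = (9/6 + 24)² = (9*(⅙) + 24)² = (3/2 + 24)² = (51/2)² = 2601/4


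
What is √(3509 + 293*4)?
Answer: √4681 ≈ 68.418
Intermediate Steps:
√(3509 + 293*4) = √(3509 + 1172) = √4681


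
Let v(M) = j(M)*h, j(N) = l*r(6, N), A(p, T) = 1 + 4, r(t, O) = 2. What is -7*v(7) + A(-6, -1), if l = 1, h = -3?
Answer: 47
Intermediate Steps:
A(p, T) = 5
j(N) = 2 (j(N) = 1*2 = 2)
v(M) = -6 (v(M) = 2*(-3) = -6)
-7*v(7) + A(-6, -1) = -7*(-6) + 5 = 42 + 5 = 47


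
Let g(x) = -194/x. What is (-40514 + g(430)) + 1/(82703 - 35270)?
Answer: -413170221616/10198095 ≈ -40514.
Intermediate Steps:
(-40514 + g(430)) + 1/(82703 - 35270) = (-40514 - 194/430) + 1/(82703 - 35270) = (-40514 - 194*1/430) + 1/47433 = (-40514 - 97/215) + 1/47433 = -8710607/215 + 1/47433 = -413170221616/10198095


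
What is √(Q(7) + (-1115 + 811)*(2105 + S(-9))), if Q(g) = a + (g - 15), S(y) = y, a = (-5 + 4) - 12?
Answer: I*√637205 ≈ 798.25*I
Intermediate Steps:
a = -13 (a = -1 - 12 = -13)
Q(g) = -28 + g (Q(g) = -13 + (g - 15) = -13 + (-15 + g) = -28 + g)
√(Q(7) + (-1115 + 811)*(2105 + S(-9))) = √((-28 + 7) + (-1115 + 811)*(2105 - 9)) = √(-21 - 304*2096) = √(-21 - 637184) = √(-637205) = I*√637205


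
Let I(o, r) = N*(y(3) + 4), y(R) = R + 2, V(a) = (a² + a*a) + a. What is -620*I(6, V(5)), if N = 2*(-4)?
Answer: 44640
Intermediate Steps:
V(a) = a + 2*a² (V(a) = (a² + a²) + a = 2*a² + a = a + 2*a²)
y(R) = 2 + R
N = -8
I(o, r) = -72 (I(o, r) = -8*((2 + 3) + 4) = -8*(5 + 4) = -8*9 = -72)
-620*I(6, V(5)) = -620*(-72) = 44640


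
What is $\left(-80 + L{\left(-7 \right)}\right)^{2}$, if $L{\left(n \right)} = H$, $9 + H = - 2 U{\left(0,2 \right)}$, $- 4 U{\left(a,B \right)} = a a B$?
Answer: $7921$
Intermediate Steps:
$U{\left(a,B \right)} = - \frac{B a^{2}}{4}$ ($U{\left(a,B \right)} = - \frac{a a B}{4} = - \frac{a^{2} B}{4} = - \frac{B a^{2}}{4}$)
$H = -9$ ($H = -9 - 2 \left(\left(- \frac{1}{4}\right) 2 \cdot 0^{2}\right) = -9 - 2 \left(\left(- \frac{1}{4}\right) 2 \cdot 0\right) = -9 - 0 = -9 + 0 = -9$)
$L{\left(n \right)} = -9$
$\left(-80 + L{\left(-7 \right)}\right)^{2} = \left(-80 - 9\right)^{2} = \left(-89\right)^{2} = 7921$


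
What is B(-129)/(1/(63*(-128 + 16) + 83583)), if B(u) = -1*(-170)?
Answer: 13009590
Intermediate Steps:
B(u) = 170
B(-129)/(1/(63*(-128 + 16) + 83583)) = 170/(1/(63*(-128 + 16) + 83583)) = 170/(1/(63*(-112) + 83583)) = 170/(1/(-7056 + 83583)) = 170/(1/76527) = 170*76527 = 13009590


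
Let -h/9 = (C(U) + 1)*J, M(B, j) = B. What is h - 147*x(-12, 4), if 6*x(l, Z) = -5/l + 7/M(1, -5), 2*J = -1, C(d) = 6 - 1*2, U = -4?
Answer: -3821/24 ≈ -159.21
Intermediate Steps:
C(d) = 4 (C(d) = 6 - 2 = 4)
J = -½ (J = (½)*(-1) = -½ ≈ -0.50000)
h = 45/2 (h = -9*(4 + 1)*(-1)/2 = -45*(-1)/2 = -9*(-5/2) = 45/2 ≈ 22.500)
x(l, Z) = 7/6 - 5/(6*l) (x(l, Z) = (-5/l + 7/1)/6 = (-5/l + 7*1)/6 = (-5/l + 7)/6 = (7 - 5/l)/6 = 7/6 - 5/(6*l))
h - 147*x(-12, 4) = 45/2 - 49*(-5 + 7*(-12))/(2*(-12)) = 45/2 - 49*(-1)*(-5 - 84)/(2*12) = 45/2 - 49*(-1)*(-89)/(2*12) = 45/2 - 147*89/72 = 45/2 - 4361/24 = -3821/24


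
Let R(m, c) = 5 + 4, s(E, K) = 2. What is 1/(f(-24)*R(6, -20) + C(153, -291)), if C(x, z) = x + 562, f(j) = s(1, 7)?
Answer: 1/733 ≈ 0.0013643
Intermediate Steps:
f(j) = 2
C(x, z) = 562 + x
R(m, c) = 9
1/(f(-24)*R(6, -20) + C(153, -291)) = 1/(2*9 + (562 + 153)) = 1/(18 + 715) = 1/733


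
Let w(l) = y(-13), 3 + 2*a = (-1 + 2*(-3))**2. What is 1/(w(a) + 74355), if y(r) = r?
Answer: 1/74342 ≈ 1.3451e-5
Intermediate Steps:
a = 23 (a = -3/2 + (-1 + 2*(-3))**2/2 = -3/2 + (-1 - 6)**2/2 = -3/2 + (1/2)*(-7)**2 = -3/2 + (1/2)*49 = -3/2 + 49/2 = 23)
w(l) = -13
1/(w(a) + 74355) = 1/(-13 + 74355) = 1/74342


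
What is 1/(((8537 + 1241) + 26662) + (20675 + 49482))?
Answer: 1/106597 ≈ 9.3811e-6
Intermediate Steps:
1/(((8537 + 1241) + 26662) + (20675 + 49482)) = 1/((9778 + 26662) + 70157) = 1/(36440 + 70157) = 1/106597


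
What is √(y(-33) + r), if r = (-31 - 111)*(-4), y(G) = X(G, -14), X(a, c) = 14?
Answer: √582 ≈ 24.125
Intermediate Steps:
y(G) = 14
r = 568 (r = -142*(-4) = 568)
√(y(-33) + r) = √(14 + 568) = √582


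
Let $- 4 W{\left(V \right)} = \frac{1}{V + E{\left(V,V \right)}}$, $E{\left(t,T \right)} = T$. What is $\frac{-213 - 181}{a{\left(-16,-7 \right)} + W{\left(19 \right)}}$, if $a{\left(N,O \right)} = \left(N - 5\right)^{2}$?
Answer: $- \frac{59888}{67031} \approx -0.89344$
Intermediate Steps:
$W{\left(V \right)} = - \frac{1}{8 V}$ ($W{\left(V \right)} = - \frac{1}{4 \left(V + V\right)} = - \frac{1}{4 \cdot 2 V} = - \frac{\frac{1}{2} \frac{1}{V}}{4} = - \frac{1}{8 V}$)
$a{\left(N,O \right)} = \left(-5 + N\right)^{2}$
$\frac{-213 - 181}{a{\left(-16,-7 \right)} + W{\left(19 \right)}} = \frac{-213 - 181}{\left(-5 - 16\right)^{2} - \frac{1}{8 \cdot 19}} = - \frac{394}{\left(-21\right)^{2} - \frac{1}{152}} = - \frac{394}{441 - \frac{1}{152}} = - \frac{394}{\frac{67031}{152}} = \left(-394\right) \frac{152}{67031} = - \frac{59888}{67031}$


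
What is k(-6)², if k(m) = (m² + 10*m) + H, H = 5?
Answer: 361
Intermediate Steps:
k(m) = 5 + m² + 10*m (k(m) = (m² + 10*m) + 5 = 5 + m² + 10*m)
k(-6)² = (5 + (-6)² + 10*(-6))² = (5 + 36 - 60)² = (-19)² = 361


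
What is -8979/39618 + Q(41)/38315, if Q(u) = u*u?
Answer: -92477509/505987890 ≈ -0.18277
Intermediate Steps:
Q(u) = u**2
-8979/39618 + Q(41)/38315 = -8979/39618 + 41**2/38315 = -8979*1/39618 + 1681*(1/38315) = -2993/13206 + 1681/38315 = -92477509/505987890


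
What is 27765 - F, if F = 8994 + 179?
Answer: 18592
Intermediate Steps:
F = 9173
27765 - F = 27765 - 1*9173 = 27765 - 9173 = 18592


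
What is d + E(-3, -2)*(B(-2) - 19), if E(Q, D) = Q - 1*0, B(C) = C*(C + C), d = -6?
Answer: 27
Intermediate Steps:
B(C) = 2*C² (B(C) = C*(2*C) = 2*C²)
E(Q, D) = Q (E(Q, D) = Q + 0 = Q)
d + E(-3, -2)*(B(-2) - 19) = -6 - 3*(2*(-2)² - 19) = -6 - 3*(2*4 - 19) = -6 - 3*(8 - 19) = -6 - 3*(-11) = -6 + 33 = 27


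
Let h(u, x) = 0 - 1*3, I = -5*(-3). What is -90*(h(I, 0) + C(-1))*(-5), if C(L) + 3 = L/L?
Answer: -2250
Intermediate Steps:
I = 15
C(L) = -2 (C(L) = -3 + L/L = -3 + 1 = -2)
h(u, x) = -3 (h(u, x) = 0 - 3 = -3)
-90*(h(I, 0) + C(-1))*(-5) = -90*(-3 - 2)*(-5) = -(-450)*(-5) = -90*25 = -2250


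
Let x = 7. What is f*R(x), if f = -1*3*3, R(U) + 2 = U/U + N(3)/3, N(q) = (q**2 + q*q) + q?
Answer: -54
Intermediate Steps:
N(q) = q + 2*q**2 (N(q) = (q**2 + q**2) + q = 2*q**2 + q = q + 2*q**2)
R(U) = 6 (R(U) = -2 + (U/U + (3*(1 + 2*3))/3) = -2 + (1 + (3*(1 + 6))*(1/3)) = -2 + (1 + (3*7)*(1/3)) = -2 + (1 + 21*(1/3)) = -2 + (1 + 7) = -2 + 8 = 6)
f = -9 (f = -3*3 = -9)
f*R(x) = -9*6 = -54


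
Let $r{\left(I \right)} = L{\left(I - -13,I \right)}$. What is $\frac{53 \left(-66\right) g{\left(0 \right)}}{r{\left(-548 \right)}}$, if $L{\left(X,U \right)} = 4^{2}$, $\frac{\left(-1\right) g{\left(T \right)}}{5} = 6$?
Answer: $\frac{26235}{4} \approx 6558.8$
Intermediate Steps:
$g{\left(T \right)} = -30$ ($g{\left(T \right)} = \left(-5\right) 6 = -30$)
$L{\left(X,U \right)} = 16$
$r{\left(I \right)} = 16$
$\frac{53 \left(-66\right) g{\left(0 \right)}}{r{\left(-548 \right)}} = \frac{53 \left(-66\right) \left(-30\right)}{16} = \left(-3498\right) \left(-30\right) \frac{1}{16} = 104940 \cdot \frac{1}{16} = \frac{26235}{4}$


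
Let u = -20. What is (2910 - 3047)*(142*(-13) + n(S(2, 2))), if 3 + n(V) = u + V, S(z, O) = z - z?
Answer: 256053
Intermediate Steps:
S(z, O) = 0
n(V) = -23 + V (n(V) = -3 + (-20 + V) = -23 + V)
(2910 - 3047)*(142*(-13) + n(S(2, 2))) = (2910 - 3047)*(142*(-13) + (-23 + 0)) = -137*(-1846 - 23) = -137*(-1869) = 256053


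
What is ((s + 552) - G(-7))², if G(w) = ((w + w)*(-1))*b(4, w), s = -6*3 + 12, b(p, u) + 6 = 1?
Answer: 379456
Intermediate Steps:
b(p, u) = -5 (b(p, u) = -6 + 1 = -5)
s = -6 (s = -18 + 12 = -6)
G(w) = 10*w (G(w) = ((w + w)*(-1))*(-5) = ((2*w)*(-1))*(-5) = -2*w*(-5) = 10*w)
((s + 552) - G(-7))² = ((-6 + 552) - 10*(-7))² = (546 - 1*(-70))² = (546 + 70)² = 616² = 379456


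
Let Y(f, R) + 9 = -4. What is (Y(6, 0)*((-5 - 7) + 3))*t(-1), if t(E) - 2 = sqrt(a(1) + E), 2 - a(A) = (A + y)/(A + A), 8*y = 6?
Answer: 234 + 117*sqrt(2)/4 ≈ 275.37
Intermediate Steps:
y = 3/4 (y = (1/8)*6 = 3/4 ≈ 0.75000)
Y(f, R) = -13 (Y(f, R) = -9 - 4 = -13)
a(A) = 2 - (3/4 + A)/(2*A) (a(A) = 2 - (A + 3/4)/(A + A) = 2 - (3/4 + A)/(2*A))
t(E) = 2 + sqrt(9/8 + E) (t(E) = 2 + sqrt((3/8)*(-1 + 4*1)/1 + E) = 2 + sqrt((3/8)*1*(-1 + 4) + E) = 2 + sqrt((3/8)*1*3 + E) = 2 + sqrt(9/8 + E))
(Y(6, 0)*((-5 - 7) + 3))*t(-1) = (-13*((-5 - 7) + 3))*(2 + sqrt(18 + 16*(-1))/4) = (-13*(-12 + 3))*(2 + sqrt(18 - 16)/4) = (-13*(-9))*(2 + sqrt(2)/4) = 117*(2 + sqrt(2)/4) = 234 + 117*sqrt(2)/4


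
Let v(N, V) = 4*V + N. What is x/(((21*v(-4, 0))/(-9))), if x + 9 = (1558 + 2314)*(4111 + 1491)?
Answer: 9296115/4 ≈ 2.3240e+6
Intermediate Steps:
v(N, V) = N + 4*V
x = 21690935 (x = -9 + (1558 + 2314)*(4111 + 1491) = -9 + 3872*5602 = -9 + 21690944 = 21690935)
x/(((21*v(-4, 0))/(-9))) = 21690935/(((21*(-4 + 4*0))/(-9))) = 21690935/(((21*(-4 + 0))*(-⅑))) = 21690935/(((21*(-4))*(-⅑))) = 21690935/((-84*(-⅑))) = 21690935/(28/3) = 21690935*(3/28) = 9296115/4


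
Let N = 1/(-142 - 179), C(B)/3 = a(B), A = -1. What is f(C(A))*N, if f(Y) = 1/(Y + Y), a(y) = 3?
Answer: -1/5778 ≈ -0.00017307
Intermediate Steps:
C(B) = 9 (C(B) = 3*3 = 9)
N = -1/321 (N = 1/(-321) = -1/321 ≈ -0.0031153)
f(Y) = 1/(2*Y)
f(C(A))*N = ((1/2)/9)*(-1/321) = ((1/2)*(1/9))*(-1/321) = (1/18)*(-1/321) = -1/5778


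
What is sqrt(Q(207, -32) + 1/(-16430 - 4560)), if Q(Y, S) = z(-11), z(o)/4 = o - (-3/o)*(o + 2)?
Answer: I*sqrt(1822241833390)/230890 ≈ 5.8465*I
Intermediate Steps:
z(o) = 4*o + 12*(2 + o)/o (z(o) = 4*(o - (-3/o)*(o + 2)) = 4*(o - (-3/o)*(2 + o)) = 4*(o - (-3)*(2 + o)/o) = 4*(o + 3*(2 + o)/o) = 4*o + 12*(2 + o)/o)
Q(Y, S) = -376/11 (Q(Y, S) = 12 + 4*(-11) + 24/(-11) = 12 - 44 + 24*(-1/11) = 12 - 44 - 24/11 = -376/11)
sqrt(Q(207, -32) + 1/(-16430 - 4560)) = sqrt(-376/11 + 1/(-16430 - 4560)) = sqrt(-376/11 + 1/(-20990)) = sqrt(-376/11 - 1/20990) = sqrt(-7892251/230890) = I*sqrt(1822241833390)/230890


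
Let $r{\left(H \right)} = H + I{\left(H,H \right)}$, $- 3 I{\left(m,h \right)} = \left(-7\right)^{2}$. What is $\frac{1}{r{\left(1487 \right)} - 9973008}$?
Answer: $- \frac{3}{29914612} \approx -1.0029 \cdot 10^{-7}$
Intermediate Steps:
$I{\left(m,h \right)} = - \frac{49}{3}$ ($I{\left(m,h \right)} = - \frac{\left(-7\right)^{2}}{3} = \left(- \frac{1}{3}\right) 49 = - \frac{49}{3}$)
$r{\left(H \right)} = - \frac{49}{3} + H$ ($r{\left(H \right)} = H - \frac{49}{3} = - \frac{49}{3} + H$)
$\frac{1}{r{\left(1487 \right)} - 9973008} = \frac{1}{\left(- \frac{49}{3} + 1487\right) - 9973008} = \frac{1}{\frac{4412}{3} - 9973008} = \frac{1}{- \frac{29914612}{3}} = - \frac{3}{29914612}$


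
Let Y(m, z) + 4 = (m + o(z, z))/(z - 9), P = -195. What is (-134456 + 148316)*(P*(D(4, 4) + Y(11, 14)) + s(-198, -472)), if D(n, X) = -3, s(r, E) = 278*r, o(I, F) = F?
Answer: -757504440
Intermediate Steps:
Y(m, z) = -4 + (m + z)/(-9 + z) (Y(m, z) = -4 + (m + z)/(z - 9) = -4 + (m + z)/(-9 + z))
(-134456 + 148316)*(P*(D(4, 4) + Y(11, 14)) + s(-198, -472)) = (-134456 + 148316)*(-195*(-3 + (36 + 11 - 3*14)/(-9 + 14)) + 278*(-198)) = 13860*(-195*(-3 + (36 + 11 - 42)/5) - 55044) = 13860*(-195*(-3 + (1/5)*5) - 55044) = 13860*(-195*(-3 + 1) - 55044) = 13860*(-195*(-2) - 55044) = 13860*(390 - 55044) = 13860*(-54654) = -757504440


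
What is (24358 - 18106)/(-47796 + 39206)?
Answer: -3126/4295 ≈ -0.72782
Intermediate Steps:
(24358 - 18106)/(-47796 + 39206) = 6252/(-8590) = 6252*(-1/8590) = -3126/4295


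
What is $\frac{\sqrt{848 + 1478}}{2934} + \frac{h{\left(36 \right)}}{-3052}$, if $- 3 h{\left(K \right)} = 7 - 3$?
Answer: $\frac{1}{2289} + \frac{\sqrt{2326}}{2934} \approx 0.016875$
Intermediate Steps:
$h{\left(K \right)} = - \frac{4}{3}$ ($h{\left(K \right)} = - \frac{7 - 3}{3} = \left(- \frac{1}{3}\right) 4 = - \frac{4}{3}$)
$\frac{\sqrt{848 + 1478}}{2934} + \frac{h{\left(36 \right)}}{-3052} = \frac{\sqrt{848 + 1478}}{2934} - \frac{4}{3 \left(-3052\right)} = \sqrt{2326} \cdot \frac{1}{2934} - - \frac{1}{2289} = \frac{\sqrt{2326}}{2934} + \frac{1}{2289} = \frac{1}{2289} + \frac{\sqrt{2326}}{2934}$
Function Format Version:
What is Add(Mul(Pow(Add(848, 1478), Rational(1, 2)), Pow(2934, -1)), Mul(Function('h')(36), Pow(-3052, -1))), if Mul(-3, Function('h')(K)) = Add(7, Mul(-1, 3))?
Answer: Add(Rational(1, 2289), Mul(Rational(1, 2934), Pow(2326, Rational(1, 2)))) ≈ 0.016875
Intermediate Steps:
Function('h')(K) = Rational(-4, 3) (Function('h')(K) = Mul(Rational(-1, 3), Add(7, Mul(-1, 3))) = Mul(Rational(-1, 3), Add(7, -3)) = Mul(Rational(-1, 3), 4) = Rational(-4, 3))
Add(Mul(Pow(Add(848, 1478), Rational(1, 2)), Pow(2934, -1)), Mul(Function('h')(36), Pow(-3052, -1))) = Add(Mul(Pow(Add(848, 1478), Rational(1, 2)), Pow(2934, -1)), Mul(Rational(-4, 3), Pow(-3052, -1))) = Add(Mul(Pow(2326, Rational(1, 2)), Rational(1, 2934)), Mul(Rational(-4, 3), Rational(-1, 3052))) = Add(Mul(Rational(1, 2934), Pow(2326, Rational(1, 2))), Rational(1, 2289)) = Add(Rational(1, 2289), Mul(Rational(1, 2934), Pow(2326, Rational(1, 2))))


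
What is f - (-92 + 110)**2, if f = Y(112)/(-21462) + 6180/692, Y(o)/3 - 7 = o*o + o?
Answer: -56019111/176806 ≈ -316.84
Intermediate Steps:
Y(o) = 21 + 3*o + 3*o**2 (Y(o) = 21 + 3*(o*o + o) = 21 + 3*(o**2 + o) = 21 + 3*(o + o**2) = 21 + (3*o + 3*o**2) = 21 + 3*o + 3*o**2)
f = 1266033/176806 (f = (21 + 3*112 + 3*112**2)/(-21462) + 6180/692 = (21 + 336 + 3*12544)*(-1/21462) + 6180*(1/692) = (21 + 336 + 37632)*(-1/21462) + 1545/173 = 37989*(-1/21462) + 1545/173 = -1809/1022 + 1545/173 = 1266033/176806 ≈ 7.1606)
f - (-92 + 110)**2 = 1266033/176806 - (-92 + 110)**2 = 1266033/176806 - 1*18**2 = 1266033/176806 - 1*324 = 1266033/176806 - 324 = -56019111/176806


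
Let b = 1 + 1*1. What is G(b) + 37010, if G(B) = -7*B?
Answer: 36996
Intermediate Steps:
b = 2 (b = 1 + 1 = 2)
G(b) + 37010 = -7*2 + 37010 = -14 + 37010 = 36996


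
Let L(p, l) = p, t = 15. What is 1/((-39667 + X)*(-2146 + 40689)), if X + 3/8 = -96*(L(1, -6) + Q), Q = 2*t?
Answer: -8/13148828821 ≈ -6.0842e-10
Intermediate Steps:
Q = 30 (Q = 2*15 = 30)
X = -23811/8 (X = -3/8 - 96*(1 + 30) = -3/8 - 96*31 = -3/8 - 2976 = -23811/8 ≈ -2976.4)
1/((-39667 + X)*(-2146 + 40689)) = 1/((-39667 - 23811/8)*(-2146 + 40689)) = 1/(-341147/8*38543) = 1/(-13148828821/8) = -8/13148828821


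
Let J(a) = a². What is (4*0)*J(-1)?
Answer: 0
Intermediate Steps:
(4*0)*J(-1) = (4*0)*(-1)² = 0*1 = 0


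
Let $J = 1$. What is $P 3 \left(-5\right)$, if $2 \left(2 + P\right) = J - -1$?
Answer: $15$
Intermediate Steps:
$P = -1$ ($P = -2 + \frac{1 - -1}{2} = -2 + \frac{1 + 1}{2} = -2 + \frac{1}{2} \cdot 2 = -2 + 1 = -1$)
$P 3 \left(-5\right) = \left(-1\right) 3 \left(-5\right) = \left(-3\right) \left(-5\right) = 15$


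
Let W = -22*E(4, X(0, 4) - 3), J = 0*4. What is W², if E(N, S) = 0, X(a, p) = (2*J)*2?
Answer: 0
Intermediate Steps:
J = 0
X(a, p) = 0 (X(a, p) = (2*0)*2 = 0*2 = 0)
W = 0 (W = -22*0 = 0)
W² = 0² = 0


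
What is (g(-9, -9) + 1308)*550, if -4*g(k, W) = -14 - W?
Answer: 1440175/2 ≈ 7.2009e+5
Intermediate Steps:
g(k, W) = 7/2 + W/4 (g(k, W) = -(-14 - W)/4 = 7/2 + W/4)
(g(-9, -9) + 1308)*550 = ((7/2 + (1/4)*(-9)) + 1308)*550 = ((7/2 - 9/4) + 1308)*550 = (5/4 + 1308)*550 = (5237/4)*550 = 1440175/2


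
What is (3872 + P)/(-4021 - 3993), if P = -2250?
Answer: -811/4007 ≈ -0.20240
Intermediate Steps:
(3872 + P)/(-4021 - 3993) = (3872 - 2250)/(-4021 - 3993) = 1622/(-8014) = 1622*(-1/8014) = -811/4007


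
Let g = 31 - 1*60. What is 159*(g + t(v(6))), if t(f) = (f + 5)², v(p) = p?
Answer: 14628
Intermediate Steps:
t(f) = (5 + f)²
g = -29 (g = 31 - 60 = -29)
159*(g + t(v(6))) = 159*(-29 + (5 + 6)²) = 159*(-29 + 11²) = 159*(-29 + 121) = 159*92 = 14628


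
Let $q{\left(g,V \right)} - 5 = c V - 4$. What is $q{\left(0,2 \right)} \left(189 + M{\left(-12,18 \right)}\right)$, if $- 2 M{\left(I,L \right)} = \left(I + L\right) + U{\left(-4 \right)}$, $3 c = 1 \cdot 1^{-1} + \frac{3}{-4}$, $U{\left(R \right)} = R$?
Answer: $\frac{658}{3} \approx 219.33$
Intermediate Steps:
$c = \frac{1}{12}$ ($c = \frac{1 \cdot 1^{-1} + \frac{3}{-4}}{3} = \frac{1 \cdot 1 + 3 \left(- \frac{1}{4}\right)}{3} = \frac{1 - \frac{3}{4}}{3} = \frac{1}{3} \cdot \frac{1}{4} = \frac{1}{12} \approx 0.083333$)
$q{\left(g,V \right)} = 1 + \frac{V}{12}$ ($q{\left(g,V \right)} = 5 + \left(\frac{V}{12} - 4\right) = 5 + \left(-4 + \frac{V}{12}\right) = 1 + \frac{V}{12}$)
$M{\left(I,L \right)} = 2 - \frac{I}{2} - \frac{L}{2}$ ($M{\left(I,L \right)} = - \frac{\left(I + L\right) - 4}{2} = - \frac{-4 + I + L}{2} = 2 - \frac{I}{2} - \frac{L}{2}$)
$q{\left(0,2 \right)} \left(189 + M{\left(-12,18 \right)}\right) = \left(1 + \frac{1}{12} \cdot 2\right) \left(189 - 1\right) = \left(1 + \frac{1}{6}\right) \left(189 + \left(2 + 6 - 9\right)\right) = \frac{7 \left(189 - 1\right)}{6} = \frac{7}{6} \cdot 188 = \frac{658}{3}$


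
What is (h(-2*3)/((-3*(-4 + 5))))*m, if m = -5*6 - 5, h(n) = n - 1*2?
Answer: -280/3 ≈ -93.333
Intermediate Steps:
h(n) = -2 + n (h(n) = n - 2 = -2 + n)
m = -35 (m = -30 - 5 = -35)
(h(-2*3)/((-3*(-4 + 5))))*m = ((-2 - 2*3)/((-3*(-4 + 5))))*(-35) = ((-2 - 6)/((-3*1)))*(-35) = -8/(-3)*(-35) = -8*(-⅓)*(-35) = (8/3)*(-35) = -280/3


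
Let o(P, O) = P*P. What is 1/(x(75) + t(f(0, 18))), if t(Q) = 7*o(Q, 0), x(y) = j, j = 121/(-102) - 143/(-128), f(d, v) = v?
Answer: 6528/14805053 ≈ 0.00044093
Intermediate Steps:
j = -451/6528 (j = 121*(-1/102) - 143*(-1/128) = -121/102 + 143/128 = -451/6528 ≈ -0.069087)
o(P, O) = P**2
x(y) = -451/6528
t(Q) = 7*Q**2
1/(x(75) + t(f(0, 18))) = 1/(-451/6528 + 7*18**2) = 1/(-451/6528 + 7*324) = 1/(-451/6528 + 2268) = 1/(14805053/6528) = 6528/14805053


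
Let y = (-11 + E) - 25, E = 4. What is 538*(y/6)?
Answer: -8608/3 ≈ -2869.3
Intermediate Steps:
y = -32 (y = (-11 + 4) - 25 = -7 - 25 = -32)
538*(y/6) = 538*(-32/6) = 538*(-32*⅙) = 538*(-16/3) = -8608/3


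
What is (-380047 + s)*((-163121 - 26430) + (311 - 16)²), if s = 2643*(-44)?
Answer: 50887652314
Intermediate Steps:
s = -116292
(-380047 + s)*((-163121 - 26430) + (311 - 16)²) = (-380047 - 116292)*((-163121 - 26430) + (311 - 16)²) = -496339*(-189551 + 295²) = -496339*(-189551 + 87025) = -496339*(-102526) = 50887652314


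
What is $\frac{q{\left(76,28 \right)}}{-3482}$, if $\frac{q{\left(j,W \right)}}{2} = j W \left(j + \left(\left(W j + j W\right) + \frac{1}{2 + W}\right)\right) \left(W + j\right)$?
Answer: $- \frac{14380964416}{26115} \approx -5.5068 \cdot 10^{5}$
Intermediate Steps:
$q{\left(j,W \right)} = 2 W j \left(W + j\right) \left(j + \frac{1}{2 + W} + 2 W j\right)$ ($q{\left(j,W \right)} = 2 j W \left(j + \left(\left(W j + j W\right) + \frac{1}{2 + W}\right)\right) \left(W + j\right) = 2 W j \left(j + \left(\left(W j + W j\right) + \frac{1}{2 + W}\right)\right) \left(W + j\right) = 2 W j \left(j + \left(2 W j + \frac{1}{2 + W}\right)\right) \left(W + j\right) = 2 W j \left(j + \left(\frac{1}{2 + W} + 2 W j\right)\right) \left(W + j\right) = 2 W j \left(j + \frac{1}{2 + W} + 2 W j\right) \left(W + j\right) = 2 W j \left(W + j\right) \left(j + \frac{1}{2 + W} + 2 W j\right)$)
$\frac{q{\left(76,28 \right)}}{-3482} = \frac{2 \cdot 28 \cdot 76 \frac{1}{2 + 28} \left(28 + 76 + 2 \cdot 76^{2} + 2 \cdot 28 \cdot 76 + 2 \cdot 76 \cdot 28^{3} + 2 \cdot 28^{2} \cdot 76^{2} + 5 \cdot 28 \cdot 76^{2} + 5 \cdot 76 \cdot 28^{2}\right)}{-3482} = 2 \cdot 28 \cdot 76 \cdot \frac{1}{30} \left(28 + 76 + 2 \cdot 5776 + 4256 + 2 \cdot 76 \cdot 21952 + 2 \cdot 784 \cdot 5776 + 5 \cdot 28 \cdot 5776 + 5 \cdot 76 \cdot 784\right) \left(- \frac{1}{3482}\right) = 2 \cdot 28 \cdot 76 \cdot \frac{1}{30} \left(28 + 76 + 11552 + 4256 + 3336704 + 9056768 + 808640 + 297920\right) \left(- \frac{1}{3482}\right) = 2 \cdot 28 \cdot 76 \cdot \frac{1}{30} \cdot 13515944 \left(- \frac{1}{3482}\right) = \frac{28761928832}{15} \left(- \frac{1}{3482}\right) = - \frac{14380964416}{26115}$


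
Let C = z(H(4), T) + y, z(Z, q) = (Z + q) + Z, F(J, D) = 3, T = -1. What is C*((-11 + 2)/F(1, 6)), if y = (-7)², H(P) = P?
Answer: -168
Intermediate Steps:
z(Z, q) = q + 2*Z
y = 49
C = 56 (C = (-1 + 2*4) + 49 = (-1 + 8) + 49 = 7 + 49 = 56)
C*((-11 + 2)/F(1, 6)) = 56*((-11 + 2)/3) = 56*((⅓)*(-9)) = 56*(-3) = -168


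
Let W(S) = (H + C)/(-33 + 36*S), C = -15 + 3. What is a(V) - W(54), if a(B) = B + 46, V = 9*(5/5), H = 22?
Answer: 105095/1911 ≈ 54.995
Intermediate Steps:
C = -12
V = 9 (V = 9*(5*(⅕)) = 9*1 = 9)
W(S) = 10/(-33 + 36*S) (W(S) = (22 - 12)/(-33 + 36*S) = 10/(-33 + 36*S))
a(B) = 46 + B
a(V) - W(54) = (46 + 9) - 10/(3*(-11 + 12*54)) = 55 - 10/(3*(-11 + 648)) = 55 - 10/(3*637) = 55 - 1*10/1911 = 55 - 10/1911 = 105095/1911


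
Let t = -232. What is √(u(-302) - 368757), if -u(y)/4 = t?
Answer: I*√367829 ≈ 606.49*I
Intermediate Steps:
u(y) = 928 (u(y) = -4*(-232) = 928)
√(u(-302) - 368757) = √(928 - 368757) = √(-367829) = I*√367829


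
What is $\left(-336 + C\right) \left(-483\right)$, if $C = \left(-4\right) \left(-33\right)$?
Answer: $98532$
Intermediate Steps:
$C = 132$
$\left(-336 + C\right) \left(-483\right) = \left(-336 + 132\right) \left(-483\right) = \left(-204\right) \left(-483\right) = 98532$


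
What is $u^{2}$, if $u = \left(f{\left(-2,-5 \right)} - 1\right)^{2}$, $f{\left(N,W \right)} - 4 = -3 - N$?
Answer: $16$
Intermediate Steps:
$f{\left(N,W \right)} = 1 - N$ ($f{\left(N,W \right)} = 4 - \left(3 + N\right) = 1 - N$)
$u = 4$ ($u = \left(\left(1 - -2\right) - 1\right)^{2} = \left(\left(1 + 2\right) - 1\right)^{2} = \left(3 - 1\right)^{2} = 2^{2} = 4$)
$u^{2} = 4^{2} = 16$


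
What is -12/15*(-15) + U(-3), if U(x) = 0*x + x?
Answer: 9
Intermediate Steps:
U(x) = x (U(x) = 0 + x = x)
-12/15*(-15) + U(-3) = -12/15*(-15) - 3 = -12*1/15*(-15) - 3 = -⅘*(-15) - 3 = 12 - 3 = 9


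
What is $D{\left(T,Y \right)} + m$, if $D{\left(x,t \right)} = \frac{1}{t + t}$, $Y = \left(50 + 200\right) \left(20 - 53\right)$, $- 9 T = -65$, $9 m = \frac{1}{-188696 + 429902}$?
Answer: $- \frac{359059}{5969848500} \approx -6.0145 \cdot 10^{-5}$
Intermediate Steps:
$m = \frac{1}{2170854}$ ($m = \frac{1}{9 \left(-188696 + 429902\right)} = \frac{1}{9 \cdot 241206} = \frac{1}{9} \cdot \frac{1}{241206} = \frac{1}{2170854} \approx 4.6065 \cdot 10^{-7}$)
$T = \frac{65}{9}$ ($T = \left(- \frac{1}{9}\right) \left(-65\right) = \frac{65}{9} \approx 7.2222$)
$Y = -8250$ ($Y = 250 \left(-33\right) = -8250$)
$D{\left(x,t \right)} = \frac{1}{2 t}$
$D{\left(T,Y \right)} + m = \frac{1}{2 \left(-8250\right)} + \frac{1}{2170854} = \frac{1}{2} \left(- \frac{1}{8250}\right) + \frac{1}{2170854} = - \frac{1}{16500} + \frac{1}{2170854} = - \frac{359059}{5969848500}$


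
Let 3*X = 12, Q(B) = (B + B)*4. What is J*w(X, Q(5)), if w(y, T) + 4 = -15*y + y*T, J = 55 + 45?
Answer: 9600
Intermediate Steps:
Q(B) = 8*B (Q(B) = (2*B)*4 = 8*B)
X = 4 (X = (⅓)*12 = 4)
J = 100
w(y, T) = -4 - 15*y + T*y (w(y, T) = -4 + (-15*y + y*T) = -4 + (-15*y + T*y) = -4 - 15*y + T*y)
J*w(X, Q(5)) = 100*(-4 - 15*4 + (8*5)*4) = 100*(-4 - 60 + 40*4) = 100*(-4 - 60 + 160) = 100*96 = 9600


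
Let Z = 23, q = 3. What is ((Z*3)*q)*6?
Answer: 1242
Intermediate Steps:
((Z*3)*q)*6 = ((23*3)*3)*6 = (69*3)*6 = 207*6 = 1242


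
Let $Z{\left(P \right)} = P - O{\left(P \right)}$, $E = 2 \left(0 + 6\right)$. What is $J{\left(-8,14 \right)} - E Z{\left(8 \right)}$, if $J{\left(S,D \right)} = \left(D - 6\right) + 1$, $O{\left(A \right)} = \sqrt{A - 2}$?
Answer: $-87 + 12 \sqrt{6} \approx -57.606$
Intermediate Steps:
$O{\left(A \right)} = \sqrt{-2 + A}$
$E = 12$ ($E = 2 \cdot 6 = 12$)
$Z{\left(P \right)} = P - \sqrt{-2 + P}$
$J{\left(S,D \right)} = -5 + D$ ($J{\left(S,D \right)} = \left(-6 + D\right) + 1 = -5 + D$)
$J{\left(-8,14 \right)} - E Z{\left(8 \right)} = \left(-5 + 14\right) - 12 \left(8 - \sqrt{-2 + 8}\right) = 9 - 12 \left(8 - \sqrt{6}\right) = 9 - \left(96 - 12 \sqrt{6}\right) = -87 + 12 \sqrt{6}$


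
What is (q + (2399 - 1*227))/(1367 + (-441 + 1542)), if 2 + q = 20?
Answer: 1095/1234 ≈ 0.88736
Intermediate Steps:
q = 18 (q = -2 + 20 = 18)
(q + (2399 - 1*227))/(1367 + (-441 + 1542)) = (18 + (2399 - 1*227))/(1367 + (-441 + 1542)) = (18 + (2399 - 227))/(1367 + 1101) = (18 + 2172)/2468 = 2190*(1/2468) = 1095/1234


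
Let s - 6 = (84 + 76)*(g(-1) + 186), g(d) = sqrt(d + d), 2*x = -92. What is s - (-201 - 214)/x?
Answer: 1368821/46 + 160*I*sqrt(2) ≈ 29757.0 + 226.27*I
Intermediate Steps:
x = -46 (x = (1/2)*(-92) = -46)
g(d) = sqrt(2)*sqrt(d) (g(d) = sqrt(2*d) = sqrt(2)*sqrt(d))
s = 29766 + 160*I*sqrt(2) (s = 6 + (84 + 76)*(sqrt(2)*sqrt(-1) + 186) = 6 + 160*(sqrt(2)*I + 186) = 6 + 160*(I*sqrt(2) + 186) = 6 + 160*(186 + I*sqrt(2)) = 6 + (29760 + 160*I*sqrt(2)) = 29766 + 160*I*sqrt(2) ≈ 29766.0 + 226.27*I)
s - (-201 - 214)/x = (29766 + 160*I*sqrt(2)) - (-201 - 214)/(-46) = (29766 + 160*I*sqrt(2)) - (-415)*(-1)/46 = (29766 + 160*I*sqrt(2)) - 1*415/46 = (29766 + 160*I*sqrt(2)) - 415/46 = 1368821/46 + 160*I*sqrt(2)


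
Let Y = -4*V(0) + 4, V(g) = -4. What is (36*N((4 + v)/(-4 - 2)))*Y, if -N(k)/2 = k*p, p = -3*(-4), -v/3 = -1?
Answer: 20160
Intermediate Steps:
v = 3 (v = -3*(-1) = 3)
p = 12
Y = 20 (Y = -4*(-4) + 4 = 16 + 4 = 20)
N(k) = -24*k (N(k) = -2*k*12 = -24*k)
(36*N((4 + v)/(-4 - 2)))*Y = (36*(-24*(4 + 3)/(-4 - 2)))*20 = (36*(-168/(-6)))*20 = (36*(-168*(-1)/6))*20 = (36*(-24*(-7/6)))*20 = (36*28)*20 = 1008*20 = 20160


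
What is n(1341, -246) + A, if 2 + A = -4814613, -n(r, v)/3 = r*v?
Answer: -3824957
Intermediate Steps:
n(r, v) = -3*r*v
A = -4814615 (A = -2 - 4814613 = -4814615)
n(1341, -246) + A = -3*1341*(-246) - 4814615 = 989658 - 4814615 = -3824957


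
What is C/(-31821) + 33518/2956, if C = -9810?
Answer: 182595773/15677146 ≈ 11.647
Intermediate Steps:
C/(-31821) + 33518/2956 = -9810/(-31821) + 33518/2956 = -9810*(-1/31821) + 33518*(1/2956) = 3270/10607 + 16759/1478 = 182595773/15677146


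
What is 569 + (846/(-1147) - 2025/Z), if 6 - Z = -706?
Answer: 461756789/816664 ≈ 565.42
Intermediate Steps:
Z = 712 (Z = 6 - 1*(-706) = 6 + 706 = 712)
569 + (846/(-1147) - 2025/Z) = 569 + (846/(-1147) - 2025/712) = 569 + (846*(-1/1147) - 2025*1/712) = 569 + (-846/1147 - 2025/712) = 569 - 2925027/816664 = 461756789/816664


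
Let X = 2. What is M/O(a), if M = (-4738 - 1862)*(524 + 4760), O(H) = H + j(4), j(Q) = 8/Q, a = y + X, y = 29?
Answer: -1056800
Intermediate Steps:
a = 31 (a = 29 + 2 = 31)
O(H) = 2 + H (O(H) = H + 8/4 = H + 8*(1/4) = H + 2 = 2 + H)
M = -34874400 (M = -6600*5284 = -34874400)
M/O(a) = -34874400/(2 + 31) = -34874400/33 = -34874400*1/33 = -1056800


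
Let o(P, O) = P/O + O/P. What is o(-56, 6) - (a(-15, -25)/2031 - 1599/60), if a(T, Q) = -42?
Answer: 1224809/71085 ≈ 17.230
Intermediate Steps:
o(P, O) = O/P + P/O
o(-56, 6) - (a(-15, -25)/2031 - 1599/60) = (6/(-56) - 56/6) - (-42/2031 - 1599/60) = (6*(-1/56) - 56*⅙) - (-42*1/2031 - 1599*1/60) = (-3/28 - 28/3) - (-14/677 - 533/20) = -793/84 - 1*(-361121/13540) = -793/84 + 361121/13540 = 1224809/71085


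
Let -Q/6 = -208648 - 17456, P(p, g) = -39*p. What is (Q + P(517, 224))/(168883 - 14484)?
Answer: 8301/959 ≈ 8.6559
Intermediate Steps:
Q = 1356624 (Q = -6*(-208648 - 17456) = -6*(-226104) = 1356624)
(Q + P(517, 224))/(168883 - 14484) = (1356624 - 39*517)/(168883 - 14484) = (1356624 - 20163)/154399 = 1336461*(1/154399) = 8301/959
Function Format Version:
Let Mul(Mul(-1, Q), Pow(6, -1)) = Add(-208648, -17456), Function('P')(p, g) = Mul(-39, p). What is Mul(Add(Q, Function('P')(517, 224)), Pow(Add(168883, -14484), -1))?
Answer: Rational(8301, 959) ≈ 8.6559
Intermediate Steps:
Q = 1356624 (Q = Mul(-6, Add(-208648, -17456)) = Mul(-6, -226104) = 1356624)
Mul(Add(Q, Function('P')(517, 224)), Pow(Add(168883, -14484), -1)) = Mul(Add(1356624, Mul(-39, 517)), Pow(Add(168883, -14484), -1)) = Mul(Add(1356624, -20163), Pow(154399, -1)) = Mul(1336461, Rational(1, 154399)) = Rational(8301, 959)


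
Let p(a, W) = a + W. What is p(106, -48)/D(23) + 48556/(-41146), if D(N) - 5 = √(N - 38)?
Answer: 499505/82292 - 29*I*√15/20 ≈ 6.0699 - 5.6158*I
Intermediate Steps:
p(a, W) = W + a
D(N) = 5 + √(-38 + N) (D(N) = 5 + √(N - 38) = 5 + √(-38 + N))
p(106, -48)/D(23) + 48556/(-41146) = (-48 + 106)/(5 + √(-38 + 23)) + 48556/(-41146) = 58/(5 + √(-15)) + 48556*(-1/41146) = 58/(5 + I*√15) - 24278/20573 = -24278/20573 + 58/(5 + I*√15)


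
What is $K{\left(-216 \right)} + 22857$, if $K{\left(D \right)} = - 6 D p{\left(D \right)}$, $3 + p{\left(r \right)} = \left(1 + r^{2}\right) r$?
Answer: $-13060954983$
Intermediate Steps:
$p{\left(r \right)} = -3 + r \left(1 + r^{2}\right)$ ($p{\left(r \right)} = -3 + \left(1 + r^{2}\right) r = -3 + r \left(1 + r^{2}\right)$)
$K{\left(D \right)} = - 6 D \left(-3 + D + D^{3}\right)$
$K{\left(-216 \right)} + 22857 = 6 \left(-216\right) \left(3 - -216 - \left(-216\right)^{3}\right) + 22857 = 6 \left(-216\right) \left(3 + 216 - -10077696\right) + 22857 = 6 \left(-216\right) \left(3 + 216 + 10077696\right) + 22857 = 6 \left(-216\right) 10077915 + 22857 = -13060977840 + 22857 = -13060954983$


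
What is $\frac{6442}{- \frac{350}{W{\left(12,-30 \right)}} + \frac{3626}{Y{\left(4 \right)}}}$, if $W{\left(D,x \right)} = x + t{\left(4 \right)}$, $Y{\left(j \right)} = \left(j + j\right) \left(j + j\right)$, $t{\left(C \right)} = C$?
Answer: $\frac{2679872}{29169} \approx 91.874$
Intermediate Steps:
$Y{\left(j \right)} = 4 j^{2}$ ($Y{\left(j \right)} = 2 j 2 j = 4 j^{2}$)
$W{\left(D,x \right)} = 4 + x$ ($W{\left(D,x \right)} = x + 4 = 4 + x$)
$\frac{6442}{- \frac{350}{W{\left(12,-30 \right)}} + \frac{3626}{Y{\left(4 \right)}}} = \frac{6442}{- \frac{350}{4 - 30} + \frac{3626}{4 \cdot 4^{2}}} = \frac{6442}{- \frac{350}{-26} + \frac{3626}{4 \cdot 16}} = \frac{6442}{\left(-350\right) \left(- \frac{1}{26}\right) + \frac{3626}{64}} = \frac{6442}{\frac{175}{13} + 3626 \cdot \frac{1}{64}} = \frac{6442}{\frac{175}{13} + \frac{1813}{32}} = \frac{6442}{\frac{29169}{416}} = 6442 \cdot \frac{416}{29169} = \frac{2679872}{29169}$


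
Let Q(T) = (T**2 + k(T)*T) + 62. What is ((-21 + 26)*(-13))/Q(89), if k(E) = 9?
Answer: -65/8784 ≈ -0.0073998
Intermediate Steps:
Q(T) = 62 + T**2 + 9*T (Q(T) = (T**2 + 9*T) + 62 = 62 + T**2 + 9*T)
((-21 + 26)*(-13))/Q(89) = ((-21 + 26)*(-13))/(62 + 89**2 + 9*89) = (5*(-13))/(62 + 7921 + 801) = -65/8784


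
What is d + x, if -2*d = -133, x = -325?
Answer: -517/2 ≈ -258.50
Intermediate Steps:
d = 133/2 (d = -1/2*(-133) = 133/2 ≈ 66.500)
d + x = 133/2 - 325 = -517/2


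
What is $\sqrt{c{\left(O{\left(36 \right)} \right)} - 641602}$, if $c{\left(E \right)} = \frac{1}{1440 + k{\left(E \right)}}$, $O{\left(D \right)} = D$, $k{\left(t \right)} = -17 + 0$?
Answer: $\frac{3 i \sqrt{144355388315}}{1423} \approx 801.0 i$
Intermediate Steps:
$k{\left(t \right)} = -17$
$c{\left(E \right)} = \frac{1}{1423}$ ($c{\left(E \right)} = \frac{1}{1440 - 17} = \frac{1}{1423}$)
$\sqrt{c{\left(O{\left(36 \right)} \right)} - 641602} = \sqrt{\frac{1}{1423} - 641602} = \sqrt{- \frac{912999645}{1423}} = \frac{3 i \sqrt{144355388315}}{1423}$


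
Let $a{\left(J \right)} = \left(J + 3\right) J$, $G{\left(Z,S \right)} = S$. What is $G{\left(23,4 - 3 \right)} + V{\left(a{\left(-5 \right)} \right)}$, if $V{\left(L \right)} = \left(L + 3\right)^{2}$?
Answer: $170$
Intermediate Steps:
$a{\left(J \right)} = J \left(3 + J\right)$ ($a{\left(J \right)} = \left(3 + J\right) J = J \left(3 + J\right)$)
$V{\left(L \right)} = \left(3 + L\right)^{2}$
$G{\left(23,4 - 3 \right)} + V{\left(a{\left(-5 \right)} \right)} = \left(4 - 3\right) + \left(3 - 5 \left(3 - 5\right)\right)^{2} = \left(4 - 3\right) + \left(3 - -10\right)^{2} = 1 + \left(3 + 10\right)^{2} = 1 + 13^{2} = 1 + 169 = 170$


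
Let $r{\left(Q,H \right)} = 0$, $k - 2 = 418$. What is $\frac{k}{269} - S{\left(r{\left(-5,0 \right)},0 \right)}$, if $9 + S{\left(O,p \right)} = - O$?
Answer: $\frac{2841}{269} \approx 10.561$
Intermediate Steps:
$k = 420$ ($k = 2 + 418 = 420$)
$S{\left(O,p \right)} = -9 - O$
$\frac{k}{269} - S{\left(r{\left(-5,0 \right)},0 \right)} = \frac{420}{269} - \left(-9 - 0\right) = 420 \cdot \frac{1}{269} - \left(-9 + 0\right) = \frac{420}{269} - -9 = \frac{420}{269} + 9 = \frac{2841}{269}$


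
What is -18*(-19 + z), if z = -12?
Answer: 558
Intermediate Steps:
-18*(-19 + z) = -18*(-19 - 12) = -18*(-31) = 558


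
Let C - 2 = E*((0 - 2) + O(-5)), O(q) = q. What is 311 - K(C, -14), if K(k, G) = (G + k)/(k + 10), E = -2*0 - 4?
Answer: 1553/5 ≈ 310.60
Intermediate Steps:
E = -4 (E = 0 - 4 = -4)
C = 30 (C = 2 - 4*((0 - 2) - 5) = 2 - 4*(-2 - 5) = 2 - 4*(-7) = 2 + 28 = 30)
K(k, G) = (G + k)/(10 + k)
311 - K(C, -14) = 311 - (-14 + 30)/(10 + 30) = 311 - 16/40 = 311 - 1*⅖ = 311 - ⅖ = 1553/5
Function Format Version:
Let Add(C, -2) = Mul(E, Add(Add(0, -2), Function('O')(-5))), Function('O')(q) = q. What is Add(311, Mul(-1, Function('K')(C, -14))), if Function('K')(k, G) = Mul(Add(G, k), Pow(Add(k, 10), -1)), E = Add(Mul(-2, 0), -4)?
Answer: Rational(1553, 5) ≈ 310.60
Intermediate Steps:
E = -4 (E = Add(0, -4) = -4)
C = 30 (C = Add(2, Mul(-4, Add(Add(0, -2), -5))) = Add(2, Mul(-4, Add(-2, -5))) = Add(2, Mul(-4, -7)) = Add(2, 28) = 30)
Function('K')(k, G) = Mul(Pow(Add(10, k), -1), Add(G, k)) (Function('K')(k, G) = Mul(Add(G, k), Pow(Add(10, k), -1)) = Mul(Pow(Add(10, k), -1), Add(G, k)))
Add(311, Mul(-1, Function('K')(C, -14))) = Add(311, Mul(-1, Mul(Pow(Add(10, 30), -1), Add(-14, 30)))) = Add(311, Mul(-1, Mul(Pow(40, -1), 16))) = Add(311, Mul(-1, Mul(Rational(1, 40), 16))) = Add(311, Mul(-1, Rational(2, 5))) = Add(311, Rational(-2, 5)) = Rational(1553, 5)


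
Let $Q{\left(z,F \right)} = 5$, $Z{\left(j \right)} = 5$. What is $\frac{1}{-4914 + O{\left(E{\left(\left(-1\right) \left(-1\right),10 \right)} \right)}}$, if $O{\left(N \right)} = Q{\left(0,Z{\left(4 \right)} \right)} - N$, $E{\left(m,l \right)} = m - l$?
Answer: $- \frac{1}{4900} \approx -0.00020408$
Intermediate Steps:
$O{\left(N \right)} = 5 - N$
$\frac{1}{-4914 + O{\left(E{\left(\left(-1\right) \left(-1\right),10 \right)} \right)}} = \frac{1}{-4914 - \left(-5 + 1 - 10\right)} = \frac{1}{-4914 + \left(5 - \left(1 - 10\right)\right)} = \frac{1}{-4914 + \left(5 - -9\right)} = \frac{1}{-4914 + \left(5 + 9\right)} = \frac{1}{-4914 + 14} = \frac{1}{-4900} = - \frac{1}{4900}$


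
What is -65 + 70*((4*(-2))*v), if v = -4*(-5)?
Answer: -11265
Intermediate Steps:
v = 20
-65 + 70*((4*(-2))*v) = -65 + 70*((4*(-2))*20) = -65 + 70*(-8*20) = -65 + 70*(-160) = -65 - 11200 = -11265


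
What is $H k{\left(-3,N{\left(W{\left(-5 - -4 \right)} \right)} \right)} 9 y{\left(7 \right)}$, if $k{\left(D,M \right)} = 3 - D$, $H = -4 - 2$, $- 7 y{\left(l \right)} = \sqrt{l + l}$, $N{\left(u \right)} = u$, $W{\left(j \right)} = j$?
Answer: $\frac{324 \sqrt{14}}{7} \approx 173.19$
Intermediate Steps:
$y{\left(l \right)} = - \frac{\sqrt{2} \sqrt{l}}{7}$ ($y{\left(l \right)} = - \frac{\sqrt{l + l}}{7} = - \frac{\sqrt{2 l}}{7} = - \frac{\sqrt{2} \sqrt{l}}{7}$)
$H = -6$ ($H = -4 - 2 = -6$)
$H k{\left(-3,N{\left(W{\left(-5 - -4 \right)} \right)} \right)} 9 y{\left(7 \right)} = - 6 \left(3 - -3\right) 9 \left(- \frac{\sqrt{2} \sqrt{7}}{7}\right) = - 6 \left(3 + 3\right) 9 \left(- \frac{\sqrt{14}}{7}\right) = \left(-6\right) 6 \cdot 9 \left(- \frac{\sqrt{14}}{7}\right) = \left(-36\right) 9 \left(- \frac{\sqrt{14}}{7}\right) = - 324 \left(- \frac{\sqrt{14}}{7}\right) = \frac{324 \sqrt{14}}{7}$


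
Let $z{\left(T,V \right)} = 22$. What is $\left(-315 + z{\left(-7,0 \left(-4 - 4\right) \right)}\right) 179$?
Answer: $-52447$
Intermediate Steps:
$\left(-315 + z{\left(-7,0 \left(-4 - 4\right) \right)}\right) 179 = \left(-315 + 22\right) 179 = \left(-293\right) 179 = -52447$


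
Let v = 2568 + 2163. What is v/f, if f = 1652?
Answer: 4731/1652 ≈ 2.8638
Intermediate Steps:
v = 4731
v/f = 4731/1652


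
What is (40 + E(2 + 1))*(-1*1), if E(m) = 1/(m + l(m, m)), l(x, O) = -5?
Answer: -79/2 ≈ -39.500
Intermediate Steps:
E(m) = 1/(-5 + m) (E(m) = 1/(m - 5) = 1/(-5 + m))
(40 + E(2 + 1))*(-1*1) = (40 + 1/(-5 + (2 + 1)))*(-1*1) = (40 + 1/(-5 + 3))*(-1) = (40 + 1/(-2))*(-1) = (40 - 1/2)*(-1) = (79/2)*(-1) = -79/2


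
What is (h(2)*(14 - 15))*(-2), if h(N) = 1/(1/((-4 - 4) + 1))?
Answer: -14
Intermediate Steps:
h(N) = -7 (h(N) = 1/(1/(-8 + 1)) = 1/(1/(-7)) = 1/(-1/7) = -7)
(h(2)*(14 - 15))*(-2) = -7*(14 - 15)*(-2) = -7*(-1)*(-2) = 7*(-2) = -14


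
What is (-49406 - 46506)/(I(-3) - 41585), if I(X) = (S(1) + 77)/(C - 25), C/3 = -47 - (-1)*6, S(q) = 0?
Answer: 14194976/6154657 ≈ 2.3064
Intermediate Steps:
C = -123 (C = 3*(-47 - (-1)*6) = 3*(-47 - 1*(-6)) = 3*(-47 + 6) = 3*(-41) = -123)
I(X) = -77/148 (I(X) = (0 + 77)/(-123 - 25) = 77/(-148) = 77*(-1/148) = -77/148)
(-49406 - 46506)/(I(-3) - 41585) = (-49406 - 46506)/(-77/148 - 41585) = -95912/(-6154657/148) = -95912*(-148/6154657) = 14194976/6154657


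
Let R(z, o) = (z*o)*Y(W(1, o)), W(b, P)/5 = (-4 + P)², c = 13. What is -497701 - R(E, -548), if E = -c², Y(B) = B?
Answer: -141096731941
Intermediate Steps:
W(b, P) = 5*(-4 + P)²
E = -169 (E = -1*13² = -1*169 = -169)
R(z, o) = 5*o*z*(-4 + o)² (R(z, o) = (z*o)*(5*(-4 + o)²) = (o*z)*(5*(-4 + o)²) = 5*o*z*(-4 + o)²)
-497701 - R(E, -548) = -497701 - 5*(-548)*(-169)*(-4 - 548)² = -497701 - 5*(-548)*(-169)*(-552)² = -497701 - 5*(-548)*(-169)*304704 = -497701 - 1*141096234240 = -497701 - 141096234240 = -141096731941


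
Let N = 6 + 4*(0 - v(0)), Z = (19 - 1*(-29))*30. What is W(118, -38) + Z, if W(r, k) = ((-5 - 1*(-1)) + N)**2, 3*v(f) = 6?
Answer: 1476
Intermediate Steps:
v(f) = 2 (v(f) = (1/3)*6 = 2)
Z = 1440 (Z = (19 + 29)*30 = 48*30 = 1440)
N = -2 (N = 6 + 4*(0 - 1*2) = 6 + 4*(0 - 2) = 6 + 4*(-2) = 6 - 8 = -2)
W(r, k) = 36 (W(r, k) = ((-5 - 1*(-1)) - 2)**2 = ((-5 + 1) - 2)**2 = (-4 - 2)**2 = (-6)**2 = 36)
W(118, -38) + Z = 36 + 1440 = 1476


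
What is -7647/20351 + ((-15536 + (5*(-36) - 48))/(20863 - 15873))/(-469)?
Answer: -1255395529/3401974915 ≈ -0.36902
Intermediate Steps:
-7647/20351 + ((-15536 + (5*(-36) - 48))/(20863 - 15873))/(-469) = -7647*1/20351 + ((-15536 + (-180 - 48))/4990)*(-1/469) = -7647/20351 + ((-15536 - 228)*(1/4990))*(-1/469) = -7647/20351 - 15764*1/4990*(-1/469) = -7647/20351 - 7882/2495*(-1/469) = -7647/20351 + 1126/167165 = -1255395529/3401974915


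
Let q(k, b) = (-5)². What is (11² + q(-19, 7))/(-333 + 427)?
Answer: 73/47 ≈ 1.5532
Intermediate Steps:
q(k, b) = 25
(11² + q(-19, 7))/(-333 + 427) = (11² + 25)/(-333 + 427) = (121 + 25)/94 = 146*(1/94) = 73/47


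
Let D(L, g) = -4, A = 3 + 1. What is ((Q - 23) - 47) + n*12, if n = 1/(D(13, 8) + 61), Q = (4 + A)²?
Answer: -110/19 ≈ -5.7895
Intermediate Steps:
A = 4
Q = 64 (Q = (4 + 4)² = 8² = 64)
n = 1/57 (n = 1/(-4 + 61) = 1/57 ≈ 0.017544)
((Q - 23) - 47) + n*12 = ((64 - 23) - 47) + (1/57)*12 = (41 - 47) + 4/19 = -6 + 4/19 = -110/19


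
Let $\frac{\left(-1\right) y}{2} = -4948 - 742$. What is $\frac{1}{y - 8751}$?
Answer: $\frac{1}{2629} \approx 0.00038037$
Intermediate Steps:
$y = 11380$ ($y = - 2 \left(-4948 - 742\right) = \left(-2\right) \left(-5690\right) = 11380$)
$\frac{1}{y - 8751} = \frac{1}{11380 - 8751} = \frac{1}{2629}$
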